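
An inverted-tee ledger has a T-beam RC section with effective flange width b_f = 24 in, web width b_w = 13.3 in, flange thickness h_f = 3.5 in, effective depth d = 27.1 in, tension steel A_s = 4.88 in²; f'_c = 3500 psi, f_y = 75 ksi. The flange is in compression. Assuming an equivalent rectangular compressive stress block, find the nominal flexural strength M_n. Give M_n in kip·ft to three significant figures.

Tension: T = A_s f_y = 4.88 × 75 = 366 kips.
Try a within the flange: a = T/(0.85 f'_c b_f) = 366/(0.85 × 3.5 × 24) = 5.126 in.
a = 5.126 > h_f = 3.5 in: the block extends into the web. Split into flange-overhang and web parts.
C_f = 0.85 f'_c (b_f − b_w) h_f = 0.85 × 3.5 × (24 − 13.3) × 3.5 = 111.4 kips.
Remaining web compression depth: a_w = (T − C_f)/(0.85 f'_c b_w) = (366 − 111.4)/(0.85 × 3.5 × 13.3) = 6.435 in.
M_n = C_f(d − h_f/2) + (T − C_f)(d − a_w/2) = 111.4 × (27.1 − 1.75) + 254.6 × (27.1 − 3.2175) = 2824.0 + 6080.5 = 8904.5 kip·in.
M_n = 8904.5/12 = 742.04 kip·ft.

M_n ≈ 742 kip·ft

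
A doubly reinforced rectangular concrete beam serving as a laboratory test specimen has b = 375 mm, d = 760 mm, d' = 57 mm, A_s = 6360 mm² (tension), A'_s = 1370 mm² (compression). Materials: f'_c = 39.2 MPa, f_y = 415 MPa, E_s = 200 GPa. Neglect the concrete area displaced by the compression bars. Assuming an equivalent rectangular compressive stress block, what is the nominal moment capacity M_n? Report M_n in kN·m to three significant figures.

Assume both tension and compression steel yield.
Net tension couple steel: A_s − A'_s = 4990 mm².
a = (A_s − A'_s) f_y / (0.85 f'_c b) = 2070850/(0.85 × 39.2 × 375) = 165.73 mm.
c = a/β₁ = 165.73/0.77 = 215.23 mm; ε'_s = 0.003(c − d')/c = 0.0022 ≥ f_y/E_s = 0.0021, so compression steel does yield.
M_n = (A_s − A'_s) f_y (d − a/2) + A'_s f_y (d − d') = [2070850 × (760 − 82.865) + 568550 × (760 − 57)] × 10⁻⁶ = 1402.25 + 399.69 = 1801.94 kN·m.

M_n ≈ 1800 kN·m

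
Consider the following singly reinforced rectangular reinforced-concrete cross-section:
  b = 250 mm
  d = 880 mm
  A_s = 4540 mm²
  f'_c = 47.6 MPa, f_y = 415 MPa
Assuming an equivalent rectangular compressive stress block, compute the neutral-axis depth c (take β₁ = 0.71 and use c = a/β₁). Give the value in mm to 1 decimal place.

T = A_s f_y = 4540 × 415 = 1884100 N = 1884.1 kN.
Setting C = 0.85 f'_c a b equal to T: a = 1884100/(0.85 × 47.6 × 250) = 186.268 mm.
With β₁ = 0.71, c = a/β₁ = 186.268/0.71 = 262.3 mm.

c ≈ 262.3 mm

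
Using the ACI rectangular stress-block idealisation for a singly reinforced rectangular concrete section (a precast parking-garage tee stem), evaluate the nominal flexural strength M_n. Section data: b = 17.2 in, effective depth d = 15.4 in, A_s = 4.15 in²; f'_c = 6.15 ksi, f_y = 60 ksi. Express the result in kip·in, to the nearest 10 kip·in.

M_n ≈ 3490 kip·in

T = A_s f_y = 4.15 × 60 = 249 kips.
a = T/(0.85 f'_c b) = 249/(0.85 × 6.15 × 17.2) = 2.769 in.
M_n = T(d − a/2) = 249 × (15.4 − 1.3845) = 3489.9 kip·in.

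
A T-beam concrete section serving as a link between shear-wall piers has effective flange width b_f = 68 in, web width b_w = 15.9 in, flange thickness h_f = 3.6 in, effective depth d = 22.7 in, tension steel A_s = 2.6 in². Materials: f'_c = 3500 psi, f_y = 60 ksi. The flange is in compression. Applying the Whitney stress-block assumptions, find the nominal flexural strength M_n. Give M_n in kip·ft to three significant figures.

M_n ≈ 290 kip·ft

Tension: T = A_s f_y = 2.6 × 60 = 156 kips.
Try a within the flange: a = T/(0.85 f'_c b_f) = 156/(0.85 × 3.5 × 68) = 0.771 in.
Since a = 0.771 ≤ h_f = 3.6 in, the stress block lies entirely in the flange; analyse as a rectangular beam of width b_f.
M_n = T(d − a/2) = 156 × (22.7 − 0.3855) = 3481.1 kip·in.
M_n = 3481.1/12 = 290.09 kip·ft.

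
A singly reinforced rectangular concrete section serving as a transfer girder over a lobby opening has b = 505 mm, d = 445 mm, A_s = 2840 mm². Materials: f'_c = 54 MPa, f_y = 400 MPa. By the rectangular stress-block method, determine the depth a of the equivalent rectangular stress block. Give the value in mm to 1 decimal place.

a ≈ 49.0 mm

T = A_s f_y = 2840 × 400 = 1136000 N = 1136 kN.
Setting C = 0.85 f'_c a b equal to T: a = 1136000/(0.85 × 54 × 505) = 49.0 mm.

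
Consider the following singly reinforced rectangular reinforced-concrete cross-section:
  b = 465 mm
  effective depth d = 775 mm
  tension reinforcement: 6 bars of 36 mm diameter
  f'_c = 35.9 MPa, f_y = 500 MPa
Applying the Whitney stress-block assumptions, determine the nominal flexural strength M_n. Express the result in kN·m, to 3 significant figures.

M_n ≈ 2040 kN·m

A_s = 6 × 1018 = 6108 mm².
T = A_s f_y = 6108 × 500 = 3054000 N = 3054 kN.
From C = T: a = T/(0.85 f'_c b) = 3054000/(0.85 × 35.9 × 465) = 215.23 mm.
M_n = T(d − a/2) = 3054 kN × (775 − 107.615) mm = 2038.19 kN·m.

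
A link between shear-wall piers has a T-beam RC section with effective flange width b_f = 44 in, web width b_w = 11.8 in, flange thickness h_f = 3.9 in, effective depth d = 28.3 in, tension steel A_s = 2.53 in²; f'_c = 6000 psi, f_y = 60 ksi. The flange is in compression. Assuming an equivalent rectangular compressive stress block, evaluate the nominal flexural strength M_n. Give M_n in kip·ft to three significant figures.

Tension: T = A_s f_y = 2.53 × 60 = 151.8 kips.
Try a within the flange: a = T/(0.85 f'_c b_f) = 151.8/(0.85 × 6 × 44) = 0.676 in.
Since a = 0.676 ≤ h_f = 3.9 in, the stress block lies entirely in the flange; analyse as a rectangular beam of width b_f.
M_n = T(d − a/2) = 151.8 × (28.3 − 0.338) = 4244.6 kip·in.
M_n = 4244.6/12 = 353.72 kip·ft.

M_n ≈ 354 kip·ft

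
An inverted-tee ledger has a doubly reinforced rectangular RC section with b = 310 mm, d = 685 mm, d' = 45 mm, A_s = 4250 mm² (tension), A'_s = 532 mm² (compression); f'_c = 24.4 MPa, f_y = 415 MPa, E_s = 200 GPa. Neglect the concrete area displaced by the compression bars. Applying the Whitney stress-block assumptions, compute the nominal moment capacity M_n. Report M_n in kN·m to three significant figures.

Assume both tension and compression steel yield.
Net tension couple steel: A_s − A'_s = 3718 mm².
a = (A_s − A'_s) f_y / (0.85 f'_c b) = 1542970/(0.85 × 24.4 × 310) = 239.99 mm.
c = a/β₁ = 239.99/0.85 = 282.34 mm; ε'_s = 0.003(c − d')/c = 0.0025 ≥ f_y/E_s = 0.0021, so compression steel does yield.
M_n = (A_s − A'_s) f_y (d − a/2) + A'_s f_y (d − d') = [1542970 × (685 − 119.995) + 220780 × (685 − 45)] × 10⁻⁶ = 871.79 + 141.30 = 1013.09 kN·m.

M_n ≈ 1010 kN·m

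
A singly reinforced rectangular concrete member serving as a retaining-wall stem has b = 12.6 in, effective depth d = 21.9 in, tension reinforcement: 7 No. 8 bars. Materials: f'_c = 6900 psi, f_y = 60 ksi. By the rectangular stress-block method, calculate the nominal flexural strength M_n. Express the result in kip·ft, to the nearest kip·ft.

A_s = 7 × 0.79 = 5.53 in².
T = A_s f_y = 5.53 × 60 = 331.8 kips.
a = T/(0.85 f'_c b) = 331.8/(0.85 × 6.9 × 12.6) = 4.490 in.
M_n = T(d − a/2) = 331.8 × (21.9 − 2.245) = 6521.5 kip·in = 6521.5/12 = 543.46 kip·ft.

M_n ≈ 543 kip·ft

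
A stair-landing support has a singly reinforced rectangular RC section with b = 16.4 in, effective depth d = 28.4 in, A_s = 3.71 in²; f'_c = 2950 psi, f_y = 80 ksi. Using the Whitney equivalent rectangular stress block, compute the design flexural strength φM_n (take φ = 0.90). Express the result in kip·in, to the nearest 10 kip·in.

φM_n ≈ 6620 kip·in

T = A_s f_y = 3.71 × 80 = 296.8 kips.
a = T/(0.85 f'_c b) = 296.8/(0.85 × 2.95 × 16.4) = 7.217 in.
M_n = T(d − a/2) = 296.8 × (28.4 − 3.6085) = 7358.1 kip·in.
φM_n = 0.90 × 7358.1 = 6622.3 kip·in.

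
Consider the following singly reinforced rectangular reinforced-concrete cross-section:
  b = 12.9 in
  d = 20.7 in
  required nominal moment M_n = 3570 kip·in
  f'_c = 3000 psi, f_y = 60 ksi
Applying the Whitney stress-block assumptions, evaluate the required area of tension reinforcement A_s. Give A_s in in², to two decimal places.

A_s ≈ 3.38 in²

From M_n = 0.85 f'_c a b (d − a/2):
a = d − √(d² − 2M_n/(0.85 f'_c b)) = 20.7 − √(20.7² − 2 × 3570/(0.85 × 3 × 12.9)) = 6.159 in.
A_s = 0.85 f'_c a b / f_y = 0.85 × 3 × 6.159 × 12.9 / 60 = 3.377 in².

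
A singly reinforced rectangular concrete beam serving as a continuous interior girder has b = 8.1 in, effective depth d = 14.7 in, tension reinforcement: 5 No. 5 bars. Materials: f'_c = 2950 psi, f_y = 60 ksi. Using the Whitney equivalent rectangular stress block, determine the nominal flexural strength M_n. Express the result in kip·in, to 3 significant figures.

M_n ≈ 1150 kip·in

A_s = 5 × 0.31 = 1.55 in².
T = A_s f_y = 1.55 × 60 = 93 kips.
a = T/(0.85 f'_c b) = 93/(0.85 × 2.95 × 8.1) = 4.579 in.
M_n = T(d − a/2) = 93 × (14.7 − 2.2895) = 1154.2 kip·in.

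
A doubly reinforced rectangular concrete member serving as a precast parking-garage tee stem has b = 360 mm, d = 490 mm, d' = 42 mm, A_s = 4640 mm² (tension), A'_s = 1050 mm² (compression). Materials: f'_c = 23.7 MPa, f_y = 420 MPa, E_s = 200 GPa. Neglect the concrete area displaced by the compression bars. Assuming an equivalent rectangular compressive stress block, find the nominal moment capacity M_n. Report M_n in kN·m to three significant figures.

Assume both tension and compression steel yield.
Net tension couple steel: A_s − A'_s = 3590 mm².
a = (A_s − A'_s) f_y / (0.85 f'_c b) = 1507800/(0.85 × 23.7 × 360) = 207.91 mm.
c = a/β₁ = 207.91/0.85 = 244.60 mm; ε'_s = 0.003(c − d')/c = 0.0025 ≥ f_y/E_s = 0.0021, so compression steel does yield.
M_n = (A_s − A'_s) f_y (d − a/2) + A'_s f_y (d − d') = [1507800 × (490 − 103.955) + 441000 × (490 − 42)] × 10⁻⁶ = 582.08 + 197.57 = 779.65 kN·m.

M_n ≈ 780 kN·m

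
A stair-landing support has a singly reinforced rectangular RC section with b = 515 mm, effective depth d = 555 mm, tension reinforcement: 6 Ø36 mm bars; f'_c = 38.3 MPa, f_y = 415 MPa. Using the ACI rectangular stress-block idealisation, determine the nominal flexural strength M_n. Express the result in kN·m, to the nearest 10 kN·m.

A_s = 6 × 1018 = 6108 mm².
T = A_s f_y = 6108 × 415 = 2534820 N = 2534.82 kN.
From C = T: a = T/(0.85 f'_c b) = 2534820/(0.85 × 38.3 × 515) = 151.19 mm.
M_n = T(d − a/2) = 2534.82 kN × (555 − 75.595) mm = 1215.21 kN·m.

M_n ≈ 1220 kN·m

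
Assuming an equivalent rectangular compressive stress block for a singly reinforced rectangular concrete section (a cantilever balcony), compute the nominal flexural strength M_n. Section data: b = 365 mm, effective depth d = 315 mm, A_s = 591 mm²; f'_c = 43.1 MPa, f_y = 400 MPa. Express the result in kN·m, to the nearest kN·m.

T = A_s f_y = 591 × 400 = 236400 N = 236.4 kN.
From C = T: a = T/(0.85 f'_c b) = 236400/(0.85 × 43.1 × 365) = 17.68 mm.
M_n = T(d − a/2) = 236.4 kN × (315 − 8.84) mm = 72.38 kN·m.

M_n ≈ 72 kN·m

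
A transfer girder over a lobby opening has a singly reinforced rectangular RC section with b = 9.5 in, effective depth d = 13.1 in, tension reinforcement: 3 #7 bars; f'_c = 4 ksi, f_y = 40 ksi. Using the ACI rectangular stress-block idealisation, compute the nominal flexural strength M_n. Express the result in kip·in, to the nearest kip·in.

A_s = 3 × 0.6 = 1.8 in².
T = A_s f_y = 1.8 × 40 = 72 kips.
a = T/(0.85 f'_c b) = 72/(0.85 × 4 × 9.5) = 2.229 in.
M_n = T(d − a/2) = 72 × (13.1 − 1.1145) = 863.0 kip·in.

M_n ≈ 863 kip·in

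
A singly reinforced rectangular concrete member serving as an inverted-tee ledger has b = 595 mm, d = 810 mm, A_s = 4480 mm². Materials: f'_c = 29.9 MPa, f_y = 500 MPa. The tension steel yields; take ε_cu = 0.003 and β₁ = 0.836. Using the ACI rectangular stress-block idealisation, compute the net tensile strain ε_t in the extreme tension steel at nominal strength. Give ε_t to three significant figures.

ε_t ≈ 0.0107

a = A_s f_y/(0.85 f'_c b) = 148.13 mm.
β₁ = 0.836, so c = a/β₁ = 148.13/0.836 = 177.19 mm.
From the linear strain diagram with ε_cu = 0.003: ε_t = 0.003 (d − c)/c = 0.003 × (810 − 177.19)/177.19 = 0.0107.
Since ε_t ≥ 0.005, the section is tension-controlled.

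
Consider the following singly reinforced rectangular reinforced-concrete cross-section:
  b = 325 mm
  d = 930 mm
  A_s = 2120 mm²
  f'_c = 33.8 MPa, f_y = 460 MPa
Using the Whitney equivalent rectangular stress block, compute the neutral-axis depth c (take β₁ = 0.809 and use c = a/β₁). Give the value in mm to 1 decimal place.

T = A_s f_y = 2120 × 460 = 975200 N = 975.2 kN.
Setting C = 0.85 f'_c a b equal to T: a = 975200/(0.85 × 33.8 × 325) = 104.442 mm.
With β₁ = 0.809, c = a/β₁ = 104.442/0.809 = 129.1 mm.

c ≈ 129.1 mm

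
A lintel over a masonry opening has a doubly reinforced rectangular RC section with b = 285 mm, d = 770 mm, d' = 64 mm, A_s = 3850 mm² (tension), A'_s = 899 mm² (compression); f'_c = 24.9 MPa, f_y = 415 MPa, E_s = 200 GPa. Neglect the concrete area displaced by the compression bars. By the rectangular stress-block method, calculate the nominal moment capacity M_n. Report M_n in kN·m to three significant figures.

M_n ≈ 1080 kN·m

Assume both tension and compression steel yield.
Net tension couple steel: A_s − A'_s = 2951 mm².
a = (A_s − A'_s) f_y / (0.85 f'_c b) = 1224665/(0.85 × 24.9 × 285) = 203.03 mm.
c = a/β₁ = 203.03/0.85 = 238.86 mm; ε'_s = 0.003(c − d')/c = 0.0022 ≥ f_y/E_s = 0.0021, so compression steel does yield.
M_n = (A_s − A'_s) f_y (d − a/2) + A'_s f_y (d − d') = [1224665 × (770 − 101.515) + 373085 × (770 − 64)] × 10⁻⁶ = 818.67 + 263.40 = 1082.07 kN·m.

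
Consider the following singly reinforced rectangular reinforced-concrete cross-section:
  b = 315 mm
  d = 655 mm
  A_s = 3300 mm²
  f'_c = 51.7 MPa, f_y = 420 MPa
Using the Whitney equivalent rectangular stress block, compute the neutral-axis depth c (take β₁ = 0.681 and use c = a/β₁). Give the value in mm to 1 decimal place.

c ≈ 147.0 mm

T = A_s f_y = 3300 × 420 = 1386000 N = 1386 kN.
Setting C = 0.85 f'_c a b equal to T: a = 1386000/(0.85 × 51.7 × 315) = 100.125 mm.
With β₁ = 0.681, c = a/β₁ = 100.125/0.681 = 147.0 mm.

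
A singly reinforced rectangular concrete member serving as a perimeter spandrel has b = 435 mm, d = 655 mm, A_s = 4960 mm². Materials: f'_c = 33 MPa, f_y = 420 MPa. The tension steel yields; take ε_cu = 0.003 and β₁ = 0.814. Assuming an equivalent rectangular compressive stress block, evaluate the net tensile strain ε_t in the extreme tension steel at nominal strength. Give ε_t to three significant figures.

a = A_s f_y/(0.85 f'_c b) = 170.73 mm.
β₁ = 0.814, so c = a/β₁ = 170.73/0.814 = 209.74 mm.
From the linear strain diagram with ε_cu = 0.003: ε_t = 0.003 (d − c)/c = 0.003 × (655 − 209.74)/209.74 = 0.00637.
Since ε_t ≥ 0.005, the section is tension-controlled.

ε_t ≈ 0.00637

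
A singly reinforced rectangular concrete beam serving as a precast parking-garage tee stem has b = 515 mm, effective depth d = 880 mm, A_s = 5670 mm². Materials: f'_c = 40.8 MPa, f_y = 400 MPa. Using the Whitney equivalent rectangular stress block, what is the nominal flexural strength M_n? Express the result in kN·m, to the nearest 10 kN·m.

M_n ≈ 1850 kN·m

T = A_s f_y = 5670 × 400 = 2268000 N = 2268 kN.
From C = T: a = T/(0.85 f'_c b) = 2268000/(0.85 × 40.8 × 515) = 126.99 mm.
M_n = T(d − a/2) = 2268 kN × (880 − 63.495) mm = 1851.83 kN·m.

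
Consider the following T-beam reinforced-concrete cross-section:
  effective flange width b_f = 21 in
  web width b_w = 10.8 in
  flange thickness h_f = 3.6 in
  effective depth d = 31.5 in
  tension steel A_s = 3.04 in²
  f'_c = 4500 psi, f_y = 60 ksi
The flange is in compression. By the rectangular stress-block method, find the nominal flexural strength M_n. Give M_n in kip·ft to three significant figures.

Tension: T = A_s f_y = 3.04 × 60 = 182.4 kips.
Try a within the flange: a = T/(0.85 f'_c b_f) = 182.4/(0.85 × 4.5 × 21) = 2.271 in.
Since a = 2.271 ≤ h_f = 3.6 in, the stress block lies entirely in the flange; analyse as a rectangular beam of width b_f.
M_n = T(d − a/2) = 182.4 × (31.5 − 1.1355) = 5538.5 kip·in.
M_n = 5538.5/12 = 461.54 kip·ft.

M_n ≈ 462 kip·ft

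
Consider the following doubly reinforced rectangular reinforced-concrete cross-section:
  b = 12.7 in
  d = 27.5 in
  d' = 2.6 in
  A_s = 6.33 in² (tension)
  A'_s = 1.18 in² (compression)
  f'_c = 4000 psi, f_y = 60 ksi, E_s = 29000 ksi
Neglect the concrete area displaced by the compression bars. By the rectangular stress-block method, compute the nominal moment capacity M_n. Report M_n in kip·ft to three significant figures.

M_n ≈ 763 kip·ft

Assume both steels yield.
a = (A_s − A'_s) f_y/(0.85 f'_c b) = (6.33 − 1.18) × 60/(0.85 × 4 × 12.7) = 7.156 in.
c = a/β₁ = 7.156/0.85 = 8.419 in; ε'_s = 0.003(c − d')/c = 0.0021 ≥ ε_y = 0.0021, so the compression steel yields.
M_n = (A_s − A'_s) f_y (d − a/2) + A'_s f_y (d − d') = 309 × (27.5 − 3.578) + 70.8 × (27.5 − 2.6) = 7391.9 + 1762.9 = 9154.8 kip·in = 9154.8/12 = 762.90 kip·ft.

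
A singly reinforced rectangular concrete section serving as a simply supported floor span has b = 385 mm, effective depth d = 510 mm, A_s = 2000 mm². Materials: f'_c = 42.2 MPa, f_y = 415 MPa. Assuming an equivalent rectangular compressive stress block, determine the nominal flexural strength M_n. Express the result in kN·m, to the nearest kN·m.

T = A_s f_y = 2000 × 415 = 830000 N = 830 kN.
From C = T: a = T/(0.85 f'_c b) = 830000/(0.85 × 42.2 × 385) = 60.10 mm.
M_n = T(d − a/2) = 830 kN × (510 − 30.05) mm = 398.36 kN·m.

M_n ≈ 398 kN·m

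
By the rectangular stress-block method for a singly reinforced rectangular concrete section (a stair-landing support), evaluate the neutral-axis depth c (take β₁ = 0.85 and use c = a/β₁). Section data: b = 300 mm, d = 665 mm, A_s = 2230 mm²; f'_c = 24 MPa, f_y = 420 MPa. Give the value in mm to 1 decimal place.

T = A_s f_y = 2230 × 420 = 936600 N = 936.6 kN.
Setting C = 0.85 f'_c a b equal to T: a = 936600/(0.85 × 24 × 300) = 153.039 mm.
With β₁ = 0.85, c = a/β₁ = 153.039/0.85 = 180.0 mm.

c ≈ 180.0 mm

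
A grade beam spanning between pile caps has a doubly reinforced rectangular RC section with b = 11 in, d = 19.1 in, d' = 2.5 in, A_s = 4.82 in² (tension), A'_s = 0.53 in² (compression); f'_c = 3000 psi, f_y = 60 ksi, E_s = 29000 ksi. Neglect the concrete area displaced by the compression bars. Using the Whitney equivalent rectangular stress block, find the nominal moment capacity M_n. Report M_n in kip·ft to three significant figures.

M_n ≈ 355 kip·ft

Assume both steels yield.
a = (A_s − A'_s) f_y/(0.85 f'_c b) = (4.82 − 0.53) × 60/(0.85 × 3 × 11) = 9.176 in.
c = a/β₁ = 9.176/0.85 = 10.795 in; ε'_s = 0.003(c − d')/c = 0.0023 ≥ ε_y = 0.0021, so the compression steel yields.
M_n = (A_s − A'_s) f_y (d − a/2) + A'_s f_y (d − d') = 257.4 × (19.1 − 4.588) + 31.8 × (19.1 − 2.5) = 3735.4 + 527.9 = 4263.3 kip·in = 4263.3/12 = 355.28 kip·ft.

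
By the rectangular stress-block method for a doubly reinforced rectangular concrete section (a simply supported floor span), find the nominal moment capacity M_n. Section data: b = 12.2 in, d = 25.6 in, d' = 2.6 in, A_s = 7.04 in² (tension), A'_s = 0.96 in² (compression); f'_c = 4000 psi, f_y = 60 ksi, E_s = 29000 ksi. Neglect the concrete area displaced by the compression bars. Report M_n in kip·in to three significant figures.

M_n ≈ 9060 kip·in

Assume both steels yield.
a = (A_s − A'_s) f_y/(0.85 f'_c b) = (7.04 − 0.96) × 60/(0.85 × 4 × 12.2) = 8.795 in.
c = a/β₁ = 8.795/0.85 = 10.347 in; ε'_s = 0.003(c − d')/c = 0.0022 ≥ ε_y = 0.0021, so the compression steel yields.
M_n = (A_s − A'_s) f_y (d − a/2) + A'_s f_y (d − d') = 364.8 × (25.6 − 4.3975) + 57.6 × (25.6 − 2.6) = 7734.7 + 1324.8 = 9059.5 kip·in.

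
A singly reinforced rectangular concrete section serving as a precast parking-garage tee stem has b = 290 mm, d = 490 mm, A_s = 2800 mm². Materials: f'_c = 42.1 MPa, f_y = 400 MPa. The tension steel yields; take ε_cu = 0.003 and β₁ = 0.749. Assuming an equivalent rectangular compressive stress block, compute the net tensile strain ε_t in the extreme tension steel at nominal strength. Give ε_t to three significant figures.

ε_t ≈ 0.00720

a = A_s f_y/(0.85 f'_c b) = 107.92 mm.
β₁ = 0.749, so c = a/β₁ = 107.92/0.749 = 144.09 mm.
From the linear strain diagram with ε_cu = 0.003: ε_t = 0.003 (d − c)/c = 0.003 × (490 − 144.09)/144.09 = 0.00720.
Since ε_t ≥ 0.005, the section is tension-controlled.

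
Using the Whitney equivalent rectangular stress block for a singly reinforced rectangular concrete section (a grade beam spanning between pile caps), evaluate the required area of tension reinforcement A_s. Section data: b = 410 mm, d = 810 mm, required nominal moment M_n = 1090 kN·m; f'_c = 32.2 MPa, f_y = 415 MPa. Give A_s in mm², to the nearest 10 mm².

With M_n = 0.85 f'_c a b (d − a/2), solve the quadratic for a:
a = d − √(d² − 2M_n/(0.85 f'_c b)) = 810 − √(810² − 2 × 1090×10⁶/(0.85 × 32.2 × 410)) = 130.42 mm.
A_s = 0.85 f'_c a b / f_y = 0.85 × 32.2 × 130.42 × 410 / 415 = 3526.6 mm².

A_s ≈ 3530 mm²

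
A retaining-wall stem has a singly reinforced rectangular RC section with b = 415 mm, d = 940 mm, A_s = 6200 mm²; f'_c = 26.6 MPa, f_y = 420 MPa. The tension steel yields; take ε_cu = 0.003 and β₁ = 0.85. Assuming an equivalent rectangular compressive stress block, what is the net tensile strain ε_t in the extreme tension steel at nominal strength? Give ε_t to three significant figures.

ε_t ≈ 0.00564

a = A_s f_y/(0.85 f'_c b) = 277.52 mm.
β₁ = 0.85, so c = a/β₁ = 277.52/0.85 = 326.49 mm.
From the linear strain diagram with ε_cu = 0.003: ε_t = 0.003 (d − c)/c = 0.003 × (940 − 326.49)/326.49 = 0.00564.
Since ε_t ≥ 0.005, the section is tension-controlled.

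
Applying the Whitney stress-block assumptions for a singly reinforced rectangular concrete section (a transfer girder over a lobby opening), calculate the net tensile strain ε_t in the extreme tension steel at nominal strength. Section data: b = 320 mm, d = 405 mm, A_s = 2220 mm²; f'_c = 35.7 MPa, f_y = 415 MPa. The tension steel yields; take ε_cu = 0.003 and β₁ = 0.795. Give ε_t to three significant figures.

ε_t ≈ 0.00718

a = A_s f_y/(0.85 f'_c b) = 94.88 mm.
β₁ = 0.795, so c = a/β₁ = 94.88/0.795 = 119.35 mm.
From the linear strain diagram with ε_cu = 0.003: ε_t = 0.003 (d − c)/c = 0.003 × (405 − 119.35)/119.35 = 0.00718.
Since ε_t ≥ 0.005, the section is tension-controlled.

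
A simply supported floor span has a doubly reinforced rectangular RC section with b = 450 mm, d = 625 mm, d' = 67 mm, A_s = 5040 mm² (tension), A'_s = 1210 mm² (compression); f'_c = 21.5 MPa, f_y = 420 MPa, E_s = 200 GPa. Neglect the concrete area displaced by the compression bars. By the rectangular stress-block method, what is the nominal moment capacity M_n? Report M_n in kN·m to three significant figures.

M_n ≈ 1130 kN·m

Assume both tension and compression steel yield.
Net tension couple steel: A_s − A'_s = 3830 mm².
a = (A_s − A'_s) f_y / (0.85 f'_c b) = 1608600/(0.85 × 21.5 × 450) = 195.60 mm.
c = a/β₁ = 195.60/0.85 = 230.12 mm; ε'_s = 0.003(c − d')/c = 0.0021 ≥ f_y/E_s = 0.0021, so compression steel does yield.
M_n = (A_s − A'_s) f_y (d − a/2) + A'_s f_y (d − d') = [1608600 × (625 − 97.8) + 508200 × (625 − 67)] × 10⁻⁶ = 848.05 + 283.58 = 1131.63 kN·m.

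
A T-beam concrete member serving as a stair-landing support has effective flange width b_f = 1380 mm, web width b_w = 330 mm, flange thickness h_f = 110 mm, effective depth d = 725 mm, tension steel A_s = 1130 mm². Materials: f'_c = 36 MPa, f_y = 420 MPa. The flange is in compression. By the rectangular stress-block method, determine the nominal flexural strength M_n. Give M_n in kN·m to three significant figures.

M_n ≈ 341 kN·m

Tension: T = A_s f_y = 1130 × 420 = 474600 N.
Try a within the flange: a = T/(0.85 f'_c b_f) = 474600/(0.85 × 36 × 1380) = 11.24 mm.
Since a = 11.24 ≤ h_f = 110 mm, the stress block lies entirely in the flange; analyse as a rectangular beam of width b_f.
M_n = T(d − a/2) = 474600 × (725 − 5.62) = 341.42 × 10⁶ N·mm.
M_n = 341.42 kN·m.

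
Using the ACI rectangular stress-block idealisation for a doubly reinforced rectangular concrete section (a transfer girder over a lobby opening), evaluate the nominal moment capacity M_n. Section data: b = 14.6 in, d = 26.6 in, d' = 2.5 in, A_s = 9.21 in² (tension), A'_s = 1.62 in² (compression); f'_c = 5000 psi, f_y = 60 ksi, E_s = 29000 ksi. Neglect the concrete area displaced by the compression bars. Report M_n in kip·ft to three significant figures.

Assume both steels yield.
a = (A_s − A'_s) f_y/(0.85 f'_c b) = (9.21 − 1.62) × 60/(0.85 × 5 × 14.6) = 7.339 in.
c = a/β₁ = 7.339/0.8 = 9.174 in; ε'_s = 0.003(c − d')/c = 0.0022 ≥ ε_y = 0.0021, so the compression steel yields.
M_n = (A_s − A'_s) f_y (d − a/2) + A'_s f_y (d − d') = 455.4 × (26.6 − 3.6695) + 97.2 × (26.6 − 2.5) = 10442.5 + 2342.5 = 12785.0 kip·in = 12785.0/12 = 1065.42 kip·ft.

M_n ≈ 1070 kip·ft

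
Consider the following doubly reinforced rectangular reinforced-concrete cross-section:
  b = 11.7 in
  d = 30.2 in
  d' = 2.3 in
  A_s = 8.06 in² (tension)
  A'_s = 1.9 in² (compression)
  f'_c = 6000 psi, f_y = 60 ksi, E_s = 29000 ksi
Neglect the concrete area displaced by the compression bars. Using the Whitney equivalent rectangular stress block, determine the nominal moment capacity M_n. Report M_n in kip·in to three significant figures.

M_n ≈ 13200 kip·in

Assume both steels yield.
a = (A_s − A'_s) f_y/(0.85 f'_c b) = (8.06 − 1.9) × 60/(0.85 × 6 × 11.7) = 6.194 in.
c = a/β₁ = 6.194/0.75 = 8.259 in; ε'_s = 0.003(c − d')/c = 0.0022 ≥ ε_y = 0.0021, so the compression steel yields.
M_n = (A_s − A'_s) f_y (d − a/2) + A'_s f_y (d − d') = 369.6 × (30.2 − 3.097) + 114 × (30.2 − 2.3) = 10017.3 + 3180.6 = 13197.9 kip·in.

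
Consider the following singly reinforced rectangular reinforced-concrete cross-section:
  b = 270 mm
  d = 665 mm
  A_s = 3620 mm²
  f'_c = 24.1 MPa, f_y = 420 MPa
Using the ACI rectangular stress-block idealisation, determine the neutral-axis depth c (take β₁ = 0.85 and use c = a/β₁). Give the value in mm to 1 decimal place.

T = A_s f_y = 3620 × 420 = 1520400 N = 1520.4 kN.
Setting C = 0.85 f'_c a b equal to T: a = 1520400/(0.85 × 24.1 × 270) = 274.889 mm.
With β₁ = 0.85, c = a/β₁ = 274.889/0.85 = 323.4 mm.

c ≈ 323.4 mm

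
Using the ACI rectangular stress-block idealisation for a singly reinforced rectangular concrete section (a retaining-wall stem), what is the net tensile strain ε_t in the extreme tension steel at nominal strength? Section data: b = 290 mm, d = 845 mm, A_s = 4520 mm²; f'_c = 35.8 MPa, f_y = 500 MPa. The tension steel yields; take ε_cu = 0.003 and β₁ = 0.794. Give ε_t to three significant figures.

a = A_s f_y/(0.85 f'_c b) = 256.10 mm.
β₁ = 0.794, so c = a/β₁ = 256.10/0.794 = 322.54 mm.
From the linear strain diagram with ε_cu = 0.003: ε_t = 0.003 (d − c)/c = 0.003 × (845 − 322.54)/322.54 = 0.00486.
ε_t is between 0.004 and 0.005 — transition zone.

ε_t ≈ 0.00486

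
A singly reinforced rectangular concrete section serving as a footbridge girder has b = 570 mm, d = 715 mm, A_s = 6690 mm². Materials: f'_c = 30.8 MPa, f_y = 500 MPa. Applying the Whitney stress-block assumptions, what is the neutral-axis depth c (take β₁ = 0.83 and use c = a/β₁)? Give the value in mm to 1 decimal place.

c ≈ 270.1 mm

T = A_s f_y = 6690 × 500 = 3345000 N = 3345 kN.
Setting C = 0.85 f'_c a b equal to T: a = 3345000/(0.85 × 30.8 × 570) = 224.157 mm.
With β₁ = 0.83, c = a/β₁ = 224.157/0.83 = 270.1 mm.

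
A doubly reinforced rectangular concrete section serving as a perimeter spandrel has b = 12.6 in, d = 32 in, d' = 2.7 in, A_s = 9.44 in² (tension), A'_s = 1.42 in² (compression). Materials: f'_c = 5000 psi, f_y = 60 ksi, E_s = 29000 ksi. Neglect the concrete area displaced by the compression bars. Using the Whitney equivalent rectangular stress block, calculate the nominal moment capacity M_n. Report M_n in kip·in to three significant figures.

M_n ≈ 15700 kip·in

Assume both steels yield.
a = (A_s − A'_s) f_y/(0.85 f'_c b) = (9.44 − 1.42) × 60/(0.85 × 5 × 12.6) = 8.986 in.
c = a/β₁ = 8.986/0.8 = 11.233 in; ε'_s = 0.003(c − d')/c = 0.0023 ≥ ε_y = 0.0021, so the compression steel yields.
M_n = (A_s − A'_s) f_y (d − a/2) + A'_s f_y (d − d') = 481.2 × (32 − 4.493) + 85.2 × (32 − 2.7) = 13236.4 + 2496.4 = 15732.8 kip·in.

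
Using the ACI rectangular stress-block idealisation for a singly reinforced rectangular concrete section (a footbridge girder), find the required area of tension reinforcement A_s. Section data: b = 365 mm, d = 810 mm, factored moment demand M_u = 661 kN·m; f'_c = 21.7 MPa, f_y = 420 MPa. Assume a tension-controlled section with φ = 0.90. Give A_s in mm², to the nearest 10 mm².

M_n = M_u/φ = 661/0.90 = 734.444 kN·m.
With M_n = 0.85 f'_c a b (d − a/2), solve the quadratic for a:
a = d − √(d² − 2M_n/(0.85 f'_c b)) = 810 − √(810² − 2 × 734.444×10⁶/(0.85 × 21.7 × 365)) = 148.25 mm.
A_s = 0.85 f'_c a b / f_y = 0.85 × 21.7 × 148.25 × 365 / 420 = 2376.4 mm².

A_s ≈ 2380 mm²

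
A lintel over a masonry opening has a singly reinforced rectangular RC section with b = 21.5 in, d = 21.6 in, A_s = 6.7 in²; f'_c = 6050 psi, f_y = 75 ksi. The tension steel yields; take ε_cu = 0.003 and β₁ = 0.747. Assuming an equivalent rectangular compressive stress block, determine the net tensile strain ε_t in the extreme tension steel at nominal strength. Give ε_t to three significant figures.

a = A_s f_y/(0.85 f'_c b) = 4.545 in.
β₁ = 0.747, so c = a/β₁ = 4.545/0.747 = 6.084 in.
From the linear strain diagram with ε_cu = 0.003: ε_t = 0.003 (d − c)/c = 0.003 × (21.6 − 6.084)/6.084 = 0.00765.
Since ε_t ≥ 0.005, the section is tension-controlled.

ε_t ≈ 0.00765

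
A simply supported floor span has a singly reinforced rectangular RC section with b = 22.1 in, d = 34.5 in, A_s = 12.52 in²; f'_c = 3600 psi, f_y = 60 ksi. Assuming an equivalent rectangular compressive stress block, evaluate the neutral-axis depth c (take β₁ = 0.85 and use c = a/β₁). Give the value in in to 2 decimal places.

T = A_s f_y = 12.52 × 60 = 751.2 kips.
a = T/(0.85 f'_c b) = 751.2/(0.85 × 3.6 × 22.1) = 11.1082 in.
With β₁ = 0.85, c = a/β₁ = 11.1082/0.85 = 13.07 in.

c ≈ 13.07 in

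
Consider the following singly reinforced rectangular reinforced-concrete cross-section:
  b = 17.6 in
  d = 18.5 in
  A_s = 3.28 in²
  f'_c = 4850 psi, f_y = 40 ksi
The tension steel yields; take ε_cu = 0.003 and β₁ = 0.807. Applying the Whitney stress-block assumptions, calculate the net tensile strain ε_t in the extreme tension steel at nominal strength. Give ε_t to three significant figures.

ε_t ≈ 0.0218

a = A_s f_y/(0.85 f'_c b) = 1.808 in.
β₁ = 0.807, so c = a/β₁ = 1.808/0.807 = 2.240 in.
From the linear strain diagram with ε_cu = 0.003: ε_t = 0.003 (d − c)/c = 0.003 × (18.5 − 2.240)/2.240 = 0.0218.
Since ε_t ≥ 0.005, the section is tension-controlled.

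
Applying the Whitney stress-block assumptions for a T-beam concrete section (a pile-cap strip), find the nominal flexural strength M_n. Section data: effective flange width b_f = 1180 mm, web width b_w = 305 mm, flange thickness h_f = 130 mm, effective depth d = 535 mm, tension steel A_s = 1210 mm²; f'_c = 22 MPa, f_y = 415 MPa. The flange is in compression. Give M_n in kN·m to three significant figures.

Tension: T = A_s f_y = 1210 × 415 = 502150 N.
Try a within the flange: a = T/(0.85 f'_c b_f) = 502150/(0.85 × 22 × 1180) = 22.76 mm.
Since a = 22.76 ≤ h_f = 130 mm, the stress block lies entirely in the flange; analyse as a rectangular beam of width b_f.
M_n = T(d − a/2) = 502150 × (535 − 11.38) = 262.94 × 10⁶ N·mm.
M_n = 262.94 kN·m.

M_n ≈ 263 kN·m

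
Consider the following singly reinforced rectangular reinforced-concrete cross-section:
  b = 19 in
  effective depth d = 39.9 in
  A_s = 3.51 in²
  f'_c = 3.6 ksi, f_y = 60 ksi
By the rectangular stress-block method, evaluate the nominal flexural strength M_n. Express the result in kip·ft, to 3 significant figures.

M_n ≈ 668 kip·ft

T = A_s f_y = 3.51 × 60 = 210.6 kips.
a = T/(0.85 f'_c b) = 210.6/(0.85 × 3.6 × 19) = 3.622 in.
M_n = T(d − a/2) = 210.6 × (39.9 − 1.811) = 8021.5 kip·in = 8021.5/12 = 668.46 kip·ft.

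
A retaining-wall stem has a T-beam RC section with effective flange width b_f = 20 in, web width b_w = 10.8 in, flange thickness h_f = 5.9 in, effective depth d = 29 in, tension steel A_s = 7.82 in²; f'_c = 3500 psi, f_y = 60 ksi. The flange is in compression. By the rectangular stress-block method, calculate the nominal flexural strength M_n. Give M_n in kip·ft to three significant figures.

M_n ≈ 971 kip·ft

Tension: T = A_s f_y = 7.82 × 60 = 469.2 kips.
Try a within the flange: a = T/(0.85 f'_c b_f) = 469.2/(0.85 × 3.5 × 20) = 7.886 in.
a = 7.886 > h_f = 5.9 in: the block extends into the web. Split into flange-overhang and web parts.
C_f = 0.85 f'_c (b_f − b_w) h_f = 0.85 × 3.5 × (20 − 10.8) × 5.9 = 161.5 kips.
Remaining web compression depth: a_w = (T − C_f)/(0.85 f'_c b_w) = (469.2 − 161.5)/(0.85 × 3.5 × 10.8) = 9.577 in.
M_n = C_f(d − h_f/2) + (T − C_f)(d − a_w/2) = 161.5 × (29 − 2.95) + 307.7 × (29 − 4.7885) = 4207.1 + 7449.9 = 11657.0 kip·in.
M_n = 11657.0/12 = 971.42 kip·ft.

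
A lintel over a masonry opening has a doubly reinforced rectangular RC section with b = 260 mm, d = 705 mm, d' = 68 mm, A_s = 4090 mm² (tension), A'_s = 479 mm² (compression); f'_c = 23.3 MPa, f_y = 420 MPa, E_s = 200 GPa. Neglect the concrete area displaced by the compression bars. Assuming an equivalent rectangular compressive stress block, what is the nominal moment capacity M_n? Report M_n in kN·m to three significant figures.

Assume both tension and compression steel yield.
Net tension couple steel: A_s − A'_s = 3611 mm².
a = (A_s − A'_s) f_y / (0.85 f'_c b) = 1516620/(0.85 × 23.3 × 260) = 294.53 mm.
c = a/β₁ = 294.53/0.85 = 346.51 mm; ε'_s = 0.003(c − d')/c = 0.0024 ≥ f_y/E_s = 0.0021, so compression steel does yield.
M_n = (A_s − A'_s) f_y (d − a/2) + A'_s f_y (d − d') = [1516620 × (705 − 147.265) + 201180 × (705 − 68)] × 10⁻⁶ = 845.87 + 128.15 = 974.02 kN·m.

M_n ≈ 974 kN·m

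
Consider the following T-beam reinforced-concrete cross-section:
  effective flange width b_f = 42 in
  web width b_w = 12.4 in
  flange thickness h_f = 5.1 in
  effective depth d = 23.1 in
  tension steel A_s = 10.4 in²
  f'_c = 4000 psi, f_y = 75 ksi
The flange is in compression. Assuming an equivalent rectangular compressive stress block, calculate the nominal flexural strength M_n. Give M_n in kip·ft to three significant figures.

Tension: T = A_s f_y = 10.4 × 75 = 780 kips.
Try a within the flange: a = T/(0.85 f'_c b_f) = 780/(0.85 × 4 × 42) = 5.462 in.
a = 5.462 > h_f = 5.1 in: the block extends into the web. Split into flange-overhang and web parts.
C_f = 0.85 f'_c (b_f − b_w) h_f = 0.85 × 4 × (42 − 12.4) × 5.1 = 513.3 kips.
Remaining web compression depth: a_w = (T − C_f)/(0.85 f'_c b_w) = (780 − 513.3)/(0.85 × 4 × 12.4) = 6.326 in.
M_n = C_f(d − h_f/2) + (T − C_f)(d − a_w/2) = 513.3 × (23.1 − 2.55) + 266.7 × (23.1 − 3.163) = 10548.3 + 5317.2 = 15865.5 kip·in.
M_n = 15865.5/12 = 1322.13 kip·ft.

M_n ≈ 1320 kip·ft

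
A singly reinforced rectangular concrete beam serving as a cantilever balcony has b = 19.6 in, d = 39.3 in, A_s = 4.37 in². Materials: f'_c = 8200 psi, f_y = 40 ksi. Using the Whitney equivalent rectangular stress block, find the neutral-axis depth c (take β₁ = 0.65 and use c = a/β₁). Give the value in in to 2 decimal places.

T = A_s f_y = 4.37 × 40 = 174.8 kips.
a = T/(0.85 f'_c b) = 174.8/(0.85 × 8.2 × 19.6) = 1.2795 in.
With β₁ = 0.65, c = a/β₁ = 1.2795/0.65 = 1.97 in.

c ≈ 1.97 in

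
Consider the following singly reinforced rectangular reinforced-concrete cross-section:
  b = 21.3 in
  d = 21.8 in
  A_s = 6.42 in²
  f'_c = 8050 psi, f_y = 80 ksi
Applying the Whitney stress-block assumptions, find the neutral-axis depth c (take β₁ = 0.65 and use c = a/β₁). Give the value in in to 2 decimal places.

c ≈ 5.42 in

T = A_s f_y = 6.42 × 80 = 513.6 kips.
a = T/(0.85 f'_c b) = 513.6/(0.85 × 8.05 × 21.3) = 3.5240 in.
With β₁ = 0.65, c = a/β₁ = 3.5240/0.65 = 5.42 in.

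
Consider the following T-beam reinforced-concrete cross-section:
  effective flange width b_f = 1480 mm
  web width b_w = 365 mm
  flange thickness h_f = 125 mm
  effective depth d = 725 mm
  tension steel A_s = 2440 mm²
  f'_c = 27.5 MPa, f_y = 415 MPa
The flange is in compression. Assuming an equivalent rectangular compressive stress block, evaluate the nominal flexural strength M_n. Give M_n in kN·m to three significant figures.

M_n ≈ 719 kN·m

Tension: T = A_s f_y = 2440 × 415 = 1012600 N.
Try a within the flange: a = T/(0.85 f'_c b_f) = 1012600/(0.85 × 27.5 × 1480) = 29.27 mm.
Since a = 29.27 ≤ h_f = 125 mm, the stress block lies entirely in the flange; analyse as a rectangular beam of width b_f.
M_n = T(d − a/2) = 1012600 × (725 − 14.635) = 719.32 × 10⁶ N·mm.
M_n = 719.32 kN·m.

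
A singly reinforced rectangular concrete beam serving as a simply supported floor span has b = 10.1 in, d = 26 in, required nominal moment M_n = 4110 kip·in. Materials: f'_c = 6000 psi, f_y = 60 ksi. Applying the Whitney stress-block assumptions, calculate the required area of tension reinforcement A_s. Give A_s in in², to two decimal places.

From M_n = 0.85 f'_c a b (d − a/2):
a = d − √(d² − 2M_n/(0.85 f'_c b)) = 26 − √(26² − 2 × 4110/(0.85 × 6 × 10.1)) = 3.275 in.
A_s = 0.85 f'_c a b / f_y = 0.85 × 6 × 3.275 × 10.1 / 60 = 2.812 in².

A_s ≈ 2.81 in²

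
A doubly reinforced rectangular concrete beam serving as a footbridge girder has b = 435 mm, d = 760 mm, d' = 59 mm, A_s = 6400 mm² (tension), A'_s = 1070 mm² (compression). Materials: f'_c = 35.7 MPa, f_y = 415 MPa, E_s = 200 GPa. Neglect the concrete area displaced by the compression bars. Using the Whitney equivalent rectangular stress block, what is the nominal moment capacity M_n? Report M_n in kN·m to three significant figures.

M_n ≈ 1810 kN·m

Assume both tension and compression steel yield.
Net tension couple steel: A_s − A'_s = 5330 mm².
a = (A_s − A'_s) f_y / (0.85 f'_c b) = 2211950/(0.85 × 35.7 × 435) = 167.57 mm.
c = a/β₁ = 167.57/0.795 = 210.78 mm; ε'_s = 0.003(c − d')/c = 0.0022 ≥ f_y/E_s = 0.0021, so compression steel does yield.
M_n = (A_s − A'_s) f_y (d − a/2) + A'_s f_y (d − d') = [2211950 × (760 − 83.785) + 444050 × (760 − 59)] × 10⁻⁶ = 1495.75 + 311.28 = 1807.03 kN·m.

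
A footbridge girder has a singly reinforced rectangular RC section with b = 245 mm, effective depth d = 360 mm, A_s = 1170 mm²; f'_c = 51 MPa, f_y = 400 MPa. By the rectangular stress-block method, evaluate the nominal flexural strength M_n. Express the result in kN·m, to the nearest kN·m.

T = A_s f_y = 1170 × 400 = 468000 N = 468 kN.
From C = T: a = T/(0.85 f'_c b) = 468000/(0.85 × 51 × 245) = 44.06 mm.
M_n = T(d − a/2) = 468 kN × (360 − 22.03) mm = 158.17 kN·m.

M_n ≈ 158 kN·m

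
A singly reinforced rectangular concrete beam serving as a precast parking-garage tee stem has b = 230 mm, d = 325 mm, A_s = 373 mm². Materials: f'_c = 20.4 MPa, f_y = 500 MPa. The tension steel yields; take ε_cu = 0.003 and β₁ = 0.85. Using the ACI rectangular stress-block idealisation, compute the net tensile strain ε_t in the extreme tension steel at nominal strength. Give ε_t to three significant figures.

a = A_s f_y/(0.85 f'_c b) = 46.76 mm.
β₁ = 0.85, so c = a/β₁ = 46.76/0.85 = 55.01 mm.
From the linear strain diagram with ε_cu = 0.003: ε_t = 0.003 (d − c)/c = 0.003 × (325 − 55.01)/55.01 = 0.0147.
Since ε_t ≥ 0.005, the section is tension-controlled.

ε_t ≈ 0.0147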